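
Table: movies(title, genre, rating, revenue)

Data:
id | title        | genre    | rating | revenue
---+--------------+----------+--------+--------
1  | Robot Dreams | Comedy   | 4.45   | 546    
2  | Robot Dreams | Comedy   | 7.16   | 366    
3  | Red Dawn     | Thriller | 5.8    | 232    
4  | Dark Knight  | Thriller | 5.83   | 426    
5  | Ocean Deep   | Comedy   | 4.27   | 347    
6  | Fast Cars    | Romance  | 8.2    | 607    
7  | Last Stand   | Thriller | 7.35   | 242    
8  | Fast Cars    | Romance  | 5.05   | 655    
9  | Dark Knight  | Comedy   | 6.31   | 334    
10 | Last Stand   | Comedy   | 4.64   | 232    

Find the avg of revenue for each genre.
SELECT genre, AVG(revenue) as result
FROM movies
GROUP BY genre

Result:
  Comedy: 365.00
  Romance: 631.00
  Thriller: 300.00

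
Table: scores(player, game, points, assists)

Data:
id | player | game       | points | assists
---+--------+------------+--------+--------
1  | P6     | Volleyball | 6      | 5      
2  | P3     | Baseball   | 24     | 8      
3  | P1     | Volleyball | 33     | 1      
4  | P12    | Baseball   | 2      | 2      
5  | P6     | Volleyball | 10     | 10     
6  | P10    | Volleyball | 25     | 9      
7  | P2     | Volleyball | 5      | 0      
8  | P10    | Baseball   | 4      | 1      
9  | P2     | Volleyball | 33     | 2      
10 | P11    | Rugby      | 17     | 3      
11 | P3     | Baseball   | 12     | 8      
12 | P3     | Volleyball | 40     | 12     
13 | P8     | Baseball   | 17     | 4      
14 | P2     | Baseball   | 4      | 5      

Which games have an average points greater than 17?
SELECT game, AVG(points)
FROM scores
GROUP BY game
HAVING AVG(points) > 17

Result:
  Volleyball: avg=21.71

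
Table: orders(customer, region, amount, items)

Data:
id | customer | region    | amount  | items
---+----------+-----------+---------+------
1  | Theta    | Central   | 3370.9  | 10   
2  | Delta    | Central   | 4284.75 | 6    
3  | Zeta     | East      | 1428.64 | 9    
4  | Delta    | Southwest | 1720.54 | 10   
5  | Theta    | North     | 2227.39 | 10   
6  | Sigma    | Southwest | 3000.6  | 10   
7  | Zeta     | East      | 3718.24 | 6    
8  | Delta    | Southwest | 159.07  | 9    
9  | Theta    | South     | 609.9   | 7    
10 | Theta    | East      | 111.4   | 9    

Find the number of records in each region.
SELECT region, COUNT(*) as count
FROM orders
GROUP BY region

Result:
  Central: 2
  East: 3
  North: 1
  South: 1
  Southwest: 3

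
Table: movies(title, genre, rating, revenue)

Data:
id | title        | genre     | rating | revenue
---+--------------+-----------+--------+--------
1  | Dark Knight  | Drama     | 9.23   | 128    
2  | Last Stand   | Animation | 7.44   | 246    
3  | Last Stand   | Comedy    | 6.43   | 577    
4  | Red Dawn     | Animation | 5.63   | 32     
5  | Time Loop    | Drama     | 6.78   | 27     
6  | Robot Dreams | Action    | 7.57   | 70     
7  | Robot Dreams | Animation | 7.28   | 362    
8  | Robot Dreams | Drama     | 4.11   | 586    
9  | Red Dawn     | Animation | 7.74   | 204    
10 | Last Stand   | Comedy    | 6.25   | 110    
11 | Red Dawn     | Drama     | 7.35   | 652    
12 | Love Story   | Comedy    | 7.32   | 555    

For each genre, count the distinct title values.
SELECT genre, COUNT(DISTINCT title)
FROM movies
GROUP BY genre

Result:
  Action: 1 distinct
  Animation: 3 distinct
  Comedy: 2 distinct
  Drama: 4 distinct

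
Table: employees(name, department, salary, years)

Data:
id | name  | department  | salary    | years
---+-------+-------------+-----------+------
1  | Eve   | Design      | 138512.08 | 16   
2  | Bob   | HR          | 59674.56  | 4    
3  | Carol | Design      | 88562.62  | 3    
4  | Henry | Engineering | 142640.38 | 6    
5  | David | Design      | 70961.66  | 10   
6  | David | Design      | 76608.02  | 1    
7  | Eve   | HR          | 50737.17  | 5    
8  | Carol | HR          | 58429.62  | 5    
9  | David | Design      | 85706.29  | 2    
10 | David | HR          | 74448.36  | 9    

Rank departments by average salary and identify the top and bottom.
SELECT department, AVG(salary)
FROM employees
GROUP BY department
ORDER BY AVG(salary)

All groups:
  HR: 60822.43
  Design: 92070.13
  Engineering: 142640.38

Highest: Engineering (142640.38)
Lowest: HR (60822.43)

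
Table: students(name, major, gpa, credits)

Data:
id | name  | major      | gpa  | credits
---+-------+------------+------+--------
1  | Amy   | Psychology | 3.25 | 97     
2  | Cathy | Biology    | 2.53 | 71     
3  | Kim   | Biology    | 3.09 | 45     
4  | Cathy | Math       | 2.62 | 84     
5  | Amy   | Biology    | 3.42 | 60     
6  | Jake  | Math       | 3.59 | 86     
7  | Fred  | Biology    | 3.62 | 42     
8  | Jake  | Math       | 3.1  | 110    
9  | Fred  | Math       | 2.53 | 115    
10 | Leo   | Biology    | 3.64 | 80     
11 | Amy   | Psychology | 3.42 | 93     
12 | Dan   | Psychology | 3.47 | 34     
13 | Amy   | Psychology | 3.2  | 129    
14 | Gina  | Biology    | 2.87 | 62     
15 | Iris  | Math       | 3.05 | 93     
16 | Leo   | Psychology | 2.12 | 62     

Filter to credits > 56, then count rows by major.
SELECT major, COUNT(*)
FROM students
WHERE credits > 56
GROUP BY major

Note: WHERE filters rows before grouping.

Result:
  Biology: 4
  Math: 5
  Psychology: 4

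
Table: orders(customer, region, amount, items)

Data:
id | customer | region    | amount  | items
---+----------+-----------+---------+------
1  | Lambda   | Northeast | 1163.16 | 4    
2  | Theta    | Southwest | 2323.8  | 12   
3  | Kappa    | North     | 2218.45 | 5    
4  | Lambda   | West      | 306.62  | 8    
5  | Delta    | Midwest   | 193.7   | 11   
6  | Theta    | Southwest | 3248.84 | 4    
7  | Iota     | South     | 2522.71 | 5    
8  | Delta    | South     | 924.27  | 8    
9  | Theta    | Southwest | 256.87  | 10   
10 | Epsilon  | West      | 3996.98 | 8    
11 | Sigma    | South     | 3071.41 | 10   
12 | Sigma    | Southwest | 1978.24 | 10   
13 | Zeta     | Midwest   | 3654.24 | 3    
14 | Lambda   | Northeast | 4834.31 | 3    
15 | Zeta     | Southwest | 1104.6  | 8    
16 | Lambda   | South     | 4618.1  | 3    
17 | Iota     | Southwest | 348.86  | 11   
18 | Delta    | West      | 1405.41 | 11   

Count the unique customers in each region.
SELECT region, COUNT(DISTINCT customer)
FROM orders
GROUP BY region

Result:
  Midwest: 2 distinct
  North: 1 distinct
  Northeast: 1 distinct
  South: 4 distinct
  Southwest: 4 distinct
  West: 3 distinct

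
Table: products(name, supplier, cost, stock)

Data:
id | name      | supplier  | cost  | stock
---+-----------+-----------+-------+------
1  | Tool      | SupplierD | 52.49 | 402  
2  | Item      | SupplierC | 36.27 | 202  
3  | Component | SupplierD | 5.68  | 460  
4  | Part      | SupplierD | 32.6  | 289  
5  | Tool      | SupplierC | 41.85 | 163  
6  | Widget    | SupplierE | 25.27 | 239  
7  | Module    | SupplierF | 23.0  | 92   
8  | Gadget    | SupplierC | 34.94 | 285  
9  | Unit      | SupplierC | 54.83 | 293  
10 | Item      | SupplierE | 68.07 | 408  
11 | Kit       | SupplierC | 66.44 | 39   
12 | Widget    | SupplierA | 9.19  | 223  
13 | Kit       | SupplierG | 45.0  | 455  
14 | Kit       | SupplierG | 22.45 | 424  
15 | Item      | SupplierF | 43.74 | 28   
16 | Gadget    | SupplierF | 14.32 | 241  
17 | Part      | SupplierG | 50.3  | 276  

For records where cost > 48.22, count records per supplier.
SELECT supplier, COUNT(*)
FROM products
WHERE cost > 48.22
GROUP BY supplier

Note: WHERE filters rows before grouping.

Result:
  SupplierC: 2
  SupplierD: 1
  SupplierE: 1
  SupplierG: 1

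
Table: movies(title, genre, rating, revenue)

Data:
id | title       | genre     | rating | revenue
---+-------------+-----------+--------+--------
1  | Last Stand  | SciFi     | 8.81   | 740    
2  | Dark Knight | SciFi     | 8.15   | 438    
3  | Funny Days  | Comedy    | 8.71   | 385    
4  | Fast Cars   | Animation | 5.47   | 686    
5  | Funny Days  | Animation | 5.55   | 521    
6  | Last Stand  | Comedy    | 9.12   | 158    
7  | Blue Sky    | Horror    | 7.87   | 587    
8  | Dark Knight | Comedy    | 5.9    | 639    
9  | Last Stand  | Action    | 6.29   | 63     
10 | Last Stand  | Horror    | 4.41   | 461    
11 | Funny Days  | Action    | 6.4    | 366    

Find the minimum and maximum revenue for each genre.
SELECT genre, MIN(revenue), MAX(revenue)
FROM movies
GROUP BY genre

Result:
  Action: min=63, max=366
  Animation: min=521, max=686
  Comedy: min=158, max=639
  Horror: min=461, max=587
  SciFi: min=438, max=740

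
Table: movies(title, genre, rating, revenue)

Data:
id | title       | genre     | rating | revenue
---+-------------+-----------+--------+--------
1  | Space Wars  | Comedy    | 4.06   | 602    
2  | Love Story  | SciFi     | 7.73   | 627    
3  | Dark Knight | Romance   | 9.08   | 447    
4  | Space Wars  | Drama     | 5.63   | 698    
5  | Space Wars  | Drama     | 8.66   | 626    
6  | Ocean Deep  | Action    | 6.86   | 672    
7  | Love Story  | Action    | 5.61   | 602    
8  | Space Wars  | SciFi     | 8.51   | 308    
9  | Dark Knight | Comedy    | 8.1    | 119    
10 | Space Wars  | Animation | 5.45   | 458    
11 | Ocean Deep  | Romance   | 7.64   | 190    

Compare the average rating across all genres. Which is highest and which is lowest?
SELECT genre, AVG(rating)
FROM movies
GROUP BY genre
ORDER BY AVG(rating)

All groups:
  Animation: 5.45
  Comedy: 6.08
  Action: 6.24
  Drama: 7.15
  SciFi: 8.12
  Romance: 8.36

Highest: Romance (8.36)
Lowest: Animation (5.45)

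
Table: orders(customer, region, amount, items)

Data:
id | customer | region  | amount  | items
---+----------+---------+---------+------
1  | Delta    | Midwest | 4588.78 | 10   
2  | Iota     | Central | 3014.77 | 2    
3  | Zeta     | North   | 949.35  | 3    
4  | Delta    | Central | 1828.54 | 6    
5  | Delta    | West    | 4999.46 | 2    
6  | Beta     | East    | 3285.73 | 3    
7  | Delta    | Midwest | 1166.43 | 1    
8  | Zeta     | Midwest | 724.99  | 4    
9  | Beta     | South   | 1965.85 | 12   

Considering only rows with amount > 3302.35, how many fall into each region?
SELECT region, COUNT(*)
FROM orders
WHERE amount > 3302.35
GROUP BY region

Note: WHERE filters rows before grouping.

Result:
  Midwest: 1
  West: 1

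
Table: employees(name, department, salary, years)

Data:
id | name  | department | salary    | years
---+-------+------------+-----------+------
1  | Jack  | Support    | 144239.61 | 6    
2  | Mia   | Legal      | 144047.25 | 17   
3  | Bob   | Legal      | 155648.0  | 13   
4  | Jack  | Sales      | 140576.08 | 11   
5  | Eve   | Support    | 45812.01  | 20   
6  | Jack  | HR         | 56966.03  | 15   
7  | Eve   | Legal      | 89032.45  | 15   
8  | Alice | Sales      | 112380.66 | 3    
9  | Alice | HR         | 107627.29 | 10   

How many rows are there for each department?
SELECT department, COUNT(*) as count
FROM employees
GROUP BY department

Result:
  HR: 2
  Legal: 3
  Sales: 2
  Support: 2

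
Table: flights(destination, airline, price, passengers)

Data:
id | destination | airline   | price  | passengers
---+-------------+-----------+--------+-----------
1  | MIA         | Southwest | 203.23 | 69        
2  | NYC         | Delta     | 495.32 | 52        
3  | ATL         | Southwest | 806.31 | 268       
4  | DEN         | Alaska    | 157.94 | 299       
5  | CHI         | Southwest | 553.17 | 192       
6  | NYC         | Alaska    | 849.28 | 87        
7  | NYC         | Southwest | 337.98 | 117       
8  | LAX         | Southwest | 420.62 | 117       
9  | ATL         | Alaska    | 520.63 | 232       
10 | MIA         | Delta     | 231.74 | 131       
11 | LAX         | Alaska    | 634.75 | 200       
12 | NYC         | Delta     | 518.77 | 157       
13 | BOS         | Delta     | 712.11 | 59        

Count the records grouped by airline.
SELECT airline, COUNT(*) as count
FROM flights
GROUP BY airline

Result:
  Alaska: 4
  Delta: 4
  Southwest: 5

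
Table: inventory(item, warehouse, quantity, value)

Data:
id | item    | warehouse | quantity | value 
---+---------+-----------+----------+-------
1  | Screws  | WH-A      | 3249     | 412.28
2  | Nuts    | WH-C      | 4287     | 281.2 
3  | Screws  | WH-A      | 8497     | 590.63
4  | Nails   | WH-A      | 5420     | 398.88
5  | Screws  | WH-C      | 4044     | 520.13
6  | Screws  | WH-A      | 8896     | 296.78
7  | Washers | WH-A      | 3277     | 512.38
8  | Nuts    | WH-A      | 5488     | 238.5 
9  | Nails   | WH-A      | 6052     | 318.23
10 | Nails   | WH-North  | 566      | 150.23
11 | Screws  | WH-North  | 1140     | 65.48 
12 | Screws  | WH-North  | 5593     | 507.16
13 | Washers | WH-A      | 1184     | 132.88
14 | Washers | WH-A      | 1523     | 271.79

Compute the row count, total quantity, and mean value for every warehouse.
SELECT warehouse,
       COUNT(*) as cnt,
       SUM(quantity) as total_quantity,
       AVG(value) as avg_value
FROM inventory
GROUP BY warehouse

Result:
  WH-A: 9 records, 43586 total quantity, 352.48 avg value
  WH-C: 2 records, 8331 total quantity, 400.67 avg value
  WH-North: 3 records, 7299 total quantity, 240.96 avg value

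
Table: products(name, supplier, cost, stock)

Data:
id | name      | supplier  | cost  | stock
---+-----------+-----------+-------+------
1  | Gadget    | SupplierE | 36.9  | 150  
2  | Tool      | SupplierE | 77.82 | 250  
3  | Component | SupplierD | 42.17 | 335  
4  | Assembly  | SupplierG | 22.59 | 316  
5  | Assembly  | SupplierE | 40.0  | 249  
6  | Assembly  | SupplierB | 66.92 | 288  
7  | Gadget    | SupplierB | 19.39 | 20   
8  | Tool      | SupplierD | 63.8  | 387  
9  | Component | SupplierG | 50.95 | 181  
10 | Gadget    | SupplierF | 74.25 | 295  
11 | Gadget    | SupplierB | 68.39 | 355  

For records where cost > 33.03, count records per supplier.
SELECT supplier, COUNT(*)
FROM products
WHERE cost > 33.03
GROUP BY supplier

Note: WHERE filters rows before grouping.

Result:
  SupplierB: 2
  SupplierD: 2
  SupplierE: 3
  SupplierF: 1
  SupplierG: 1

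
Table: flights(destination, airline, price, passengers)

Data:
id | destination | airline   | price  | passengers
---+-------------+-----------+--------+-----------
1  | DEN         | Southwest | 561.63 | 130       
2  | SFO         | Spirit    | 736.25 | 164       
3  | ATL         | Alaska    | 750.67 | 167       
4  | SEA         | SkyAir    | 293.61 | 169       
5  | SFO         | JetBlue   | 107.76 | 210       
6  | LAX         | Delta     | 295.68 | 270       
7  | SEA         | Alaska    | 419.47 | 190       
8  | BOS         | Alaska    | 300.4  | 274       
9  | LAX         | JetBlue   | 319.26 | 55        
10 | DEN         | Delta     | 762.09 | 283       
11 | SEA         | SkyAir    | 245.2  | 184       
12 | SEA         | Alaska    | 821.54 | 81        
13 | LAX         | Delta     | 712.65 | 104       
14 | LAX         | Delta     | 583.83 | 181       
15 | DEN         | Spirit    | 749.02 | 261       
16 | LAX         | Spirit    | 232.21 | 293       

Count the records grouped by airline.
SELECT airline, COUNT(*) as count
FROM flights
GROUP BY airline

Result:
  Alaska: 4
  Delta: 4
  JetBlue: 2
  SkyAir: 2
  Southwest: 1
  Spirit: 3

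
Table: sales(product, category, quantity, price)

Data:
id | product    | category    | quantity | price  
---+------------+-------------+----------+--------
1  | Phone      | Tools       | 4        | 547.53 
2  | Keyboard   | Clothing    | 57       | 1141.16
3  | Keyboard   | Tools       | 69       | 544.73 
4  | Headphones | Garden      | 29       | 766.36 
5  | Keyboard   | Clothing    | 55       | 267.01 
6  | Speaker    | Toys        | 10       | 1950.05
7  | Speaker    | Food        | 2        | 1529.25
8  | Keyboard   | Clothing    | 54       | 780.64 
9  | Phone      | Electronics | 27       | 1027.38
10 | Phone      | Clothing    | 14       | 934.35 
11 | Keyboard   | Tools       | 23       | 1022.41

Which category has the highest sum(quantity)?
SELECT category, SUM(quantity) as val
FROM sales
GROUP BY category
ORDER BY val DESC
LIMIT 1

Result: Clothing with sum(quantity) = 180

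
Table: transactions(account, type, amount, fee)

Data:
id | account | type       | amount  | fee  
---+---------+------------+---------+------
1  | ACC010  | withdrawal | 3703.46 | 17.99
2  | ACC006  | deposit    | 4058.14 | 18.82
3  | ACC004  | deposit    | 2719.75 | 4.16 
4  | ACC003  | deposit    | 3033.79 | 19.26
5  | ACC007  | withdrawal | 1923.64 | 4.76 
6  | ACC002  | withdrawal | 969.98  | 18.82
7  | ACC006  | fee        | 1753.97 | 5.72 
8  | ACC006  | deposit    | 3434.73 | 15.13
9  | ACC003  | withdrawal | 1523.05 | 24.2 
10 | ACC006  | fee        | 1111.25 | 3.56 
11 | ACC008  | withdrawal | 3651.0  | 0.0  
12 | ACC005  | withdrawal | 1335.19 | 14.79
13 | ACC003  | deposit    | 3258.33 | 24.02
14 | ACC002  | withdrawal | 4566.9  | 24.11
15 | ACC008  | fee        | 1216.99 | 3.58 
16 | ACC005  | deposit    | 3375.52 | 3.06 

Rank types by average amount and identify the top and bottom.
SELECT type, AVG(amount)
FROM transactions
GROUP BY type
ORDER BY AVG(amount)

All groups:
  fee: 1360.74
  withdrawal: 2524.75
  deposit: 3313.38

Highest: deposit (3313.38)
Lowest: fee (1360.74)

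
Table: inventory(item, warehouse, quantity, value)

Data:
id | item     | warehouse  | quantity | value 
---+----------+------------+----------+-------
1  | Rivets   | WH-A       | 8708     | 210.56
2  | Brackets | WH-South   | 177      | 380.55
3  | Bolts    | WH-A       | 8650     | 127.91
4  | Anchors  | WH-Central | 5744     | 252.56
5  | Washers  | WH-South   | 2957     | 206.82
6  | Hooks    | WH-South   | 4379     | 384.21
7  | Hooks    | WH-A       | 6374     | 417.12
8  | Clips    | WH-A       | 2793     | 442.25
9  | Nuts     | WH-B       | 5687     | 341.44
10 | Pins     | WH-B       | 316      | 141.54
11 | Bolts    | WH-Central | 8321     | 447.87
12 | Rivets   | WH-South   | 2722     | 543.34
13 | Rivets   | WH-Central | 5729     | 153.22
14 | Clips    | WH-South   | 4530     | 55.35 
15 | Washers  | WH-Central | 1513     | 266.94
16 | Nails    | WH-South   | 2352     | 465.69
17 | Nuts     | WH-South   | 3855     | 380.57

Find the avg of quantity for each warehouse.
SELECT warehouse, AVG(quantity) as result
FROM inventory
GROUP BY warehouse

Result:
  WH-A: 6631.25
  WH-B: 3001.50
  WH-Central: 5326.75
  WH-South: 2996.00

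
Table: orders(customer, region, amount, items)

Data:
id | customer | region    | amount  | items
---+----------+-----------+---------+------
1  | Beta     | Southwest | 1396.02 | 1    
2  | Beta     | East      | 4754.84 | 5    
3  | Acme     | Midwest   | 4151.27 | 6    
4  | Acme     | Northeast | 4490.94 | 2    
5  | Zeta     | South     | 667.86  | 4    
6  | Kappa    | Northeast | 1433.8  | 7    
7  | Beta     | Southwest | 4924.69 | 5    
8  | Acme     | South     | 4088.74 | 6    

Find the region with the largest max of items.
SELECT region, MAX(items) as val
FROM orders
GROUP BY region
ORDER BY val DESC
LIMIT 1

Result: Northeast with max(items) = 7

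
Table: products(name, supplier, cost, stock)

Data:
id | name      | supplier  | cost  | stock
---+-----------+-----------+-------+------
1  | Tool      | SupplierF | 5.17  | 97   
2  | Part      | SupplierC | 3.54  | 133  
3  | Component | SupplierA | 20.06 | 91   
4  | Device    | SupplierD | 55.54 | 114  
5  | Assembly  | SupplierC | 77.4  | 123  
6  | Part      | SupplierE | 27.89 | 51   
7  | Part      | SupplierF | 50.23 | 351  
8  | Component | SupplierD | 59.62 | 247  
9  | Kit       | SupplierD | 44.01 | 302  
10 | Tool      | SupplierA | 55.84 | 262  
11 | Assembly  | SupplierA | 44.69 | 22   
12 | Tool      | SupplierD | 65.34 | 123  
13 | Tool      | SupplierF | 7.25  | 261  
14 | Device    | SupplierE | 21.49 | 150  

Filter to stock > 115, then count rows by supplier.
SELECT supplier, COUNT(*)
FROM products
WHERE stock > 115
GROUP BY supplier

Note: WHERE filters rows before grouping.

Result:
  SupplierA: 1
  SupplierC: 2
  SupplierD: 3
  SupplierE: 1
  SupplierF: 2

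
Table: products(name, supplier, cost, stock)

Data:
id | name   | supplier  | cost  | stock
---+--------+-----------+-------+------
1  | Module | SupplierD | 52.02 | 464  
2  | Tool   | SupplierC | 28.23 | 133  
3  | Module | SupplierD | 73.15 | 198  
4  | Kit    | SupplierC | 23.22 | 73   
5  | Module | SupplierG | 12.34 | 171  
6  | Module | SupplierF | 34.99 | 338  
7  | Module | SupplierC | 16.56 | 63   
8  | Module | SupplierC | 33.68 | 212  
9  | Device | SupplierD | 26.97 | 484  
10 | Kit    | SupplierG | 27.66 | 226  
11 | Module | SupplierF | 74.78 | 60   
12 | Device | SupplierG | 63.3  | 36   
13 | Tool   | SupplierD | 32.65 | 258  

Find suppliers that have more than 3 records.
SELECT supplier, COUNT(*) as cnt
FROM products
GROUP BY supplier
HAVING COUNT(*) > 3

Result:
  SupplierC: 4
  SupplierD: 4

Note: HAVING filters groups after aggregation, WHERE filters rows before.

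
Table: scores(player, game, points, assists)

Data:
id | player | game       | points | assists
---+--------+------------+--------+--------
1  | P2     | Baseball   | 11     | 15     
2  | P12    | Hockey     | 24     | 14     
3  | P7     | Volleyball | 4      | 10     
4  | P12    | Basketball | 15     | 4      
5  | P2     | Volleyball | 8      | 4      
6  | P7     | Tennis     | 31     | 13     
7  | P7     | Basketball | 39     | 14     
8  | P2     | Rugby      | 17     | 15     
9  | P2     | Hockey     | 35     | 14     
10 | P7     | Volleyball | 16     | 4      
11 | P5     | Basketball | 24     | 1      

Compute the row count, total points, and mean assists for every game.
SELECT game,
       COUNT(*) as cnt,
       SUM(points) as total_points,
       AVG(assists) as avg_assists
FROM scores
GROUP BY game

Result:
  Baseball: 1 records, 11 total points, 15.00 avg assists
  Basketball: 3 records, 78 total points, 6.33 avg assists
  Hockey: 2 records, 59 total points, 14.00 avg assists
  Rugby: 1 records, 17 total points, 15.00 avg assists
  Tennis: 1 records, 31 total points, 13.00 avg assists
  Volleyball: 3 records, 28 total points, 6.00 avg assists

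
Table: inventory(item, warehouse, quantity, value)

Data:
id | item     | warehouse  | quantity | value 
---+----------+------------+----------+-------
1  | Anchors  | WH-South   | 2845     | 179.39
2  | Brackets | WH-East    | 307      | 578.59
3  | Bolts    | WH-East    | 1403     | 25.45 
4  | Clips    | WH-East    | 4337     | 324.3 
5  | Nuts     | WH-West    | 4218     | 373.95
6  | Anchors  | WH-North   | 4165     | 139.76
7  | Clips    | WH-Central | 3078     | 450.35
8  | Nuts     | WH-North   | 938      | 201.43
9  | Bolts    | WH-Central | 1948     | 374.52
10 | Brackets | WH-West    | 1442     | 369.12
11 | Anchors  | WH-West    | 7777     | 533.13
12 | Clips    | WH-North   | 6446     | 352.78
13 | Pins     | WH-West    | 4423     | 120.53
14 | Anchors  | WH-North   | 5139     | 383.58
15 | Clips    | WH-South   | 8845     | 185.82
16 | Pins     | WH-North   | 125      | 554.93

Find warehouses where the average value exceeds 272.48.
SELECT warehouse, AVG(value)
FROM inventory
GROUP BY warehouse
HAVING AVG(value) > 272.48

Result:
  WH-Central: avg=412.44
  WH-East: avg=309.45
  WH-North: avg=326.50
  WH-West: avg=349.18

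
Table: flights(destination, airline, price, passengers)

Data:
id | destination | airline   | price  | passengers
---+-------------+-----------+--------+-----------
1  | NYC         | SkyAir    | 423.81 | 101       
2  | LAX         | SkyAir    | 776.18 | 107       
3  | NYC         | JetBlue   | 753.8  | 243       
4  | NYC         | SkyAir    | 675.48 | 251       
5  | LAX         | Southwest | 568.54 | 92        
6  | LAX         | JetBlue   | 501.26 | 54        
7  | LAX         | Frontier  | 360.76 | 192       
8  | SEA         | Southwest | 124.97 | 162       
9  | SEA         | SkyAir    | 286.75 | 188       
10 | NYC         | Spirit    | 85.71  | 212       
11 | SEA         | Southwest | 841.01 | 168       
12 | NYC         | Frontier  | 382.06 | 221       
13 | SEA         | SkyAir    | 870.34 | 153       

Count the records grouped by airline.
SELECT airline, COUNT(*) as count
FROM flights
GROUP BY airline

Result:
  Frontier: 2
  JetBlue: 2
  SkyAir: 5
  Southwest: 3
  Spirit: 1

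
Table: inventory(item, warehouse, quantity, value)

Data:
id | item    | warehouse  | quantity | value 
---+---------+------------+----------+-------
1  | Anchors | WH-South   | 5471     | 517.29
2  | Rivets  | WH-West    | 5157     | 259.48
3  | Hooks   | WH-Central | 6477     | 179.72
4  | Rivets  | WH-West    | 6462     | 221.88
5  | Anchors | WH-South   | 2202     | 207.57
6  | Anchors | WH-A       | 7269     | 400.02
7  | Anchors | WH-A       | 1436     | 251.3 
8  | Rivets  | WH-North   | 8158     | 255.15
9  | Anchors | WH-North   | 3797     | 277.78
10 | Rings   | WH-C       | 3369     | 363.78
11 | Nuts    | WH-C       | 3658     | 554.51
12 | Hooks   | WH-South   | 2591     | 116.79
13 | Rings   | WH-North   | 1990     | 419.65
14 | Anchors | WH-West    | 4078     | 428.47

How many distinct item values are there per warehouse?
SELECT warehouse, COUNT(DISTINCT item)
FROM inventory
GROUP BY warehouse

Result:
  WH-A: 1 distinct
  WH-C: 2 distinct
  WH-Central: 1 distinct
  WH-North: 3 distinct
  WH-South: 2 distinct
  WH-West: 2 distinct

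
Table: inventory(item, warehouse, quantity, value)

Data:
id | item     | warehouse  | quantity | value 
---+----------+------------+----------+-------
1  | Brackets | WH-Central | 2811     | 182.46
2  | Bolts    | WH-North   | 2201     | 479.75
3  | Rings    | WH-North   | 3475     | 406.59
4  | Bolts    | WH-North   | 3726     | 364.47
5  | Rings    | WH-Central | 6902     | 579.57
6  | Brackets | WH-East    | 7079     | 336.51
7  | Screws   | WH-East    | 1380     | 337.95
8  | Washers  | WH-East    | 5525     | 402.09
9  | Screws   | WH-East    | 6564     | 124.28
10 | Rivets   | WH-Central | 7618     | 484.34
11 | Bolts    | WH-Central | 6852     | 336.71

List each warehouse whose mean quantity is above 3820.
SELECT warehouse, AVG(quantity)
FROM inventory
GROUP BY warehouse
HAVING AVG(quantity) > 3820

Result:
  WH-Central: avg=6045.75
  WH-East: avg=5137.00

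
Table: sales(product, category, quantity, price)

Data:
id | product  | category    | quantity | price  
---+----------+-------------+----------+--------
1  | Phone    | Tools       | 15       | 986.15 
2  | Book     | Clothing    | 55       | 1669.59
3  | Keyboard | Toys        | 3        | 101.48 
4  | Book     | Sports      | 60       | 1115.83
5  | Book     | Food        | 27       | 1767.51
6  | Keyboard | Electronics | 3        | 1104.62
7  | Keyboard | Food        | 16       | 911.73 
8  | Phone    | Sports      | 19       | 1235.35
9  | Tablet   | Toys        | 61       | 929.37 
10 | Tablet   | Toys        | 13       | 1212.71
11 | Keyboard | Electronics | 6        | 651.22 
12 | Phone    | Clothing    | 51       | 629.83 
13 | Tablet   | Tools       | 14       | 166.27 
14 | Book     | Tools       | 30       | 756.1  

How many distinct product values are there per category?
SELECT category, COUNT(DISTINCT product)
FROM sales
GROUP BY category

Result:
  Clothing: 2 distinct
  Electronics: 1 distinct
  Food: 2 distinct
  Sports: 2 distinct
  Tools: 3 distinct
  Toys: 2 distinct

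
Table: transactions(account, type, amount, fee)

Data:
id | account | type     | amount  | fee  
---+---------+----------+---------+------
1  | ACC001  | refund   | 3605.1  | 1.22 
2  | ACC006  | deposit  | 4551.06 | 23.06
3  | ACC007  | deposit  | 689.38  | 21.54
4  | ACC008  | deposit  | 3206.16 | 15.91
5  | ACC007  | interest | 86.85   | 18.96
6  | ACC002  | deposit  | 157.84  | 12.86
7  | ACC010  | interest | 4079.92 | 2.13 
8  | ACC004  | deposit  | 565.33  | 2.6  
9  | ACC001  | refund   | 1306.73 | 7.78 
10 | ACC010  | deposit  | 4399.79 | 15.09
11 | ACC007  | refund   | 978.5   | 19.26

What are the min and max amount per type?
SELECT type, MIN(amount), MAX(amount)
FROM transactions
GROUP BY type

Result:
  deposit: min=157.84, max=4551.06
  interest: min=86.85, max=4079.92
  refund: min=978.50, max=3605.10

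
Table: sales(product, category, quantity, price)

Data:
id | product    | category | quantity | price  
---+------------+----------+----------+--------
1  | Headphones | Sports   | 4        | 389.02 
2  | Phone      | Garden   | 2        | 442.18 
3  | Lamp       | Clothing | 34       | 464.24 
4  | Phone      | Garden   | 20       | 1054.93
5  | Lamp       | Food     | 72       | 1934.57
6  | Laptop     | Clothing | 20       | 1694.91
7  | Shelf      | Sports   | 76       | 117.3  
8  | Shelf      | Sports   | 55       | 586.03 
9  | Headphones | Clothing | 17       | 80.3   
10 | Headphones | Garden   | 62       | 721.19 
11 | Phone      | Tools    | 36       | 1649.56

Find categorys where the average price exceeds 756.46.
SELECT category, AVG(price)
FROM sales
GROUP BY category
HAVING AVG(price) > 756.46

Result:
  Food: avg=1934.57
  Tools: avg=1649.56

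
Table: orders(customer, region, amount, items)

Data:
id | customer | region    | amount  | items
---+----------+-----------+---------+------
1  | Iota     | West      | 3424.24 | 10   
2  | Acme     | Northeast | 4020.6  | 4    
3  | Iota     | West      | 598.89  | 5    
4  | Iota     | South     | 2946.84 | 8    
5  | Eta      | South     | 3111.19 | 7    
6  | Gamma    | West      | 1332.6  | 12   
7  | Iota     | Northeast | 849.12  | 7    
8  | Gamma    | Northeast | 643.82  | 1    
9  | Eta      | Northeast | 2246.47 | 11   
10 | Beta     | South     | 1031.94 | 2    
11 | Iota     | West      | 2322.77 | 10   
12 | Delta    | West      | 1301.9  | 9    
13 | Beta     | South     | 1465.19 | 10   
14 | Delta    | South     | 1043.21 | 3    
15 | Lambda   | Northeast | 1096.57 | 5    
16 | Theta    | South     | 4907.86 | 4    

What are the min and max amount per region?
SELECT region, MIN(amount), MAX(amount)
FROM orders
GROUP BY region

Result:
  Northeast: min=643.82, max=4020.60
  South: min=1031.94, max=4907.86
  West: min=598.89, max=3424.24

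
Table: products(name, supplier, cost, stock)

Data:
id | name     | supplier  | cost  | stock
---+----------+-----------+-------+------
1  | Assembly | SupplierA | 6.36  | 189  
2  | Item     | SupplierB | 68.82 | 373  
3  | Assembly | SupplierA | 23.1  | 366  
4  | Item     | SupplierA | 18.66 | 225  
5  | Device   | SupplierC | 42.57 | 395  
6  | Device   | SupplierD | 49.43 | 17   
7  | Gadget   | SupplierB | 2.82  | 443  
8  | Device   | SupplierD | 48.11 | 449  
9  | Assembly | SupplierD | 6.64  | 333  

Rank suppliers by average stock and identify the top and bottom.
SELECT supplier, AVG(stock)
FROM products
GROUP BY supplier
ORDER BY AVG(stock)

All groups:
  SupplierA: 260.00
  SupplierD: 266.33
  SupplierC: 395.00
  SupplierB: 408.00

Highest: SupplierB (408.00)
Lowest: SupplierA (260.00)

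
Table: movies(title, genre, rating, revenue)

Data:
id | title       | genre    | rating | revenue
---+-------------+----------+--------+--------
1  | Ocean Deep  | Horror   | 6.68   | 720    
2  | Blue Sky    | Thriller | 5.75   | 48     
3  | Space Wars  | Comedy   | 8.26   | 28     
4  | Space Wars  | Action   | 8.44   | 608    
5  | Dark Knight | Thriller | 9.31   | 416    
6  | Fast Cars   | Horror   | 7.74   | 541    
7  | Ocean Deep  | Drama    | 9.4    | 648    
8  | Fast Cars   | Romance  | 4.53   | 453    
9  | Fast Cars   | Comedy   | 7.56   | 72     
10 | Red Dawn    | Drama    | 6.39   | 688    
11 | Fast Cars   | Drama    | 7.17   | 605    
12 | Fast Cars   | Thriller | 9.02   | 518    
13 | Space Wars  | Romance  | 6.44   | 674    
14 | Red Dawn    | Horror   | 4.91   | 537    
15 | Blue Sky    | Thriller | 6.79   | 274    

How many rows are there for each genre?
SELECT genre, COUNT(*) as count
FROM movies
GROUP BY genre

Result:
  Action: 1
  Comedy: 2
  Drama: 3
  Horror: 3
  Romance: 2
  Thriller: 4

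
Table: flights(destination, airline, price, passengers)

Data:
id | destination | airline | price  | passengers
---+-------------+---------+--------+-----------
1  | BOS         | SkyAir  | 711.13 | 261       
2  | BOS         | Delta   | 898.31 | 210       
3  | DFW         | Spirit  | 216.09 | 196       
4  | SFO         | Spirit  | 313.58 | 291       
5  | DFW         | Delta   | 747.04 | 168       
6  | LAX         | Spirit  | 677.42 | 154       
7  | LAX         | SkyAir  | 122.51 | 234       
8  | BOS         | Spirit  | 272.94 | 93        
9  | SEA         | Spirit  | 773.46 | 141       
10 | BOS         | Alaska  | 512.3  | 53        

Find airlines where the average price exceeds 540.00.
SELECT airline, AVG(price)
FROM flights
GROUP BY airline
HAVING AVG(price) > 540.00

Result:
  Delta: avg=822.68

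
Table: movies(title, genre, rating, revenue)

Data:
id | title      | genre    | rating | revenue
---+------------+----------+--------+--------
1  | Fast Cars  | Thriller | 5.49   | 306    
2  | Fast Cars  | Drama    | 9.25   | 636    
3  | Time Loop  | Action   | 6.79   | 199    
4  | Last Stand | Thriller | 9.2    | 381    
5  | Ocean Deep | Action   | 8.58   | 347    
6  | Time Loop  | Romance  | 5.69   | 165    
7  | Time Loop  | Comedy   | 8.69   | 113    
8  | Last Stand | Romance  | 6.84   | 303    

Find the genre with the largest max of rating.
SELECT genre, MAX(rating) as val
FROM movies
GROUP BY genre
ORDER BY val DESC
LIMIT 1

Result: Drama with max(rating) = 9.25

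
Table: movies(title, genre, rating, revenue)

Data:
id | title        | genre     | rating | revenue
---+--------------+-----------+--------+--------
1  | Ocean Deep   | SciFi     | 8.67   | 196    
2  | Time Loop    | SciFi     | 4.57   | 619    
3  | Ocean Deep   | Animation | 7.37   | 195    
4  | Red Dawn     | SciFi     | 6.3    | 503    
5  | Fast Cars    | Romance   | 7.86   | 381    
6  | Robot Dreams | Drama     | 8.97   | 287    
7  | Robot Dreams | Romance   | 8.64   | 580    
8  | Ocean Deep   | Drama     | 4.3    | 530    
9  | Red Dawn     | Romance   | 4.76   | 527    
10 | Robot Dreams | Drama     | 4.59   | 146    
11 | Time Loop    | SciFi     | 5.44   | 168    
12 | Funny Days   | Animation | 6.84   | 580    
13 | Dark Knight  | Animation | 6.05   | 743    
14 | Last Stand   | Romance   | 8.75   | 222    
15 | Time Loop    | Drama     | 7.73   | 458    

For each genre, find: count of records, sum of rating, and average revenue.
SELECT genre,
       COUNT(*) as cnt,
       SUM(rating) as total_rating,
       AVG(revenue) as avg_revenue
FROM movies
GROUP BY genre

Result:
  Animation: 3 records, 20.26 total rating, 506.00 avg revenue
  Drama: 4 records, 25.59 total rating, 355.25 avg revenue
  Romance: 4 records, 30.01 total rating, 427.50 avg revenue
  SciFi: 4 records, 24.98 total rating, 371.50 avg revenue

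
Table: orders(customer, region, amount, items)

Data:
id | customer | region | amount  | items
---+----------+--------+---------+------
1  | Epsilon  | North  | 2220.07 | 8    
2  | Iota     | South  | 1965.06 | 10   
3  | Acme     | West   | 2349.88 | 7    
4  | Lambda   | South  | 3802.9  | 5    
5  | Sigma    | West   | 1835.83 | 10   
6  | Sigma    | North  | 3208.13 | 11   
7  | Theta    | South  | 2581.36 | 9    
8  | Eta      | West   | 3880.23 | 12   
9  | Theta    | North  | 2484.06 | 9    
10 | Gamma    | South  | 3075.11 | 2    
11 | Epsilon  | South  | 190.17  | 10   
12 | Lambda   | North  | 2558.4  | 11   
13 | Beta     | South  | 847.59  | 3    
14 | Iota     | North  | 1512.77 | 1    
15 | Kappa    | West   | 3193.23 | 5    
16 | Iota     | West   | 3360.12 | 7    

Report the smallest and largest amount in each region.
SELECT region, MIN(amount), MAX(amount)
FROM orders
GROUP BY region

Result:
  North: min=1512.77, max=3208.13
  South: min=190.17, max=3802.90
  West: min=1835.83, max=3880.23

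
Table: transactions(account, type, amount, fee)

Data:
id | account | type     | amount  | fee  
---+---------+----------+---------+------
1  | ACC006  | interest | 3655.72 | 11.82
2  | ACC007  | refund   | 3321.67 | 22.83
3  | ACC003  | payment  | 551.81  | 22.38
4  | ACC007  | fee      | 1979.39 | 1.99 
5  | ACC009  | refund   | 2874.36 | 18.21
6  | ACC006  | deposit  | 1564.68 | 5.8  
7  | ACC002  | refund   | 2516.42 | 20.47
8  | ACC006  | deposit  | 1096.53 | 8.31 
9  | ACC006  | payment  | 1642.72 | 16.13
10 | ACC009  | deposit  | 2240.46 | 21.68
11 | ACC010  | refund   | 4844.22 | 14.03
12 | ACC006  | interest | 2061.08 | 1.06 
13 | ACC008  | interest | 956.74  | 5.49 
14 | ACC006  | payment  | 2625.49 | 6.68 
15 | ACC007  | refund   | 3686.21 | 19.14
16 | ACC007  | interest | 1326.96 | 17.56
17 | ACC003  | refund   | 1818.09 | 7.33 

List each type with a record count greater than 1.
SELECT type, COUNT(*) as cnt
FROM transactions
GROUP BY type
HAVING COUNT(*) > 1

Result:
  deposit: 3
  interest: 4
  payment: 3
  refund: 6

Note: HAVING filters groups after aggregation, WHERE filters rows before.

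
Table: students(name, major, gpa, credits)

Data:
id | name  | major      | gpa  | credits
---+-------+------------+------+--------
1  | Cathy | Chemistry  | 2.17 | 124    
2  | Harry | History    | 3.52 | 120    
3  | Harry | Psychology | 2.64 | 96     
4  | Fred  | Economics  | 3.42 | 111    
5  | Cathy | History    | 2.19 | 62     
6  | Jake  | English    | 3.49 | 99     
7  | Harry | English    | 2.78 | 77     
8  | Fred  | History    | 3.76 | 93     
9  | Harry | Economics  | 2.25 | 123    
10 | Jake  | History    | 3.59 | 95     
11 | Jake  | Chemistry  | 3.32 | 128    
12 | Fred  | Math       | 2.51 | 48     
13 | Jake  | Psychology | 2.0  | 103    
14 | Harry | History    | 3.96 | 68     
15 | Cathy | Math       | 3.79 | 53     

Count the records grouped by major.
SELECT major, COUNT(*) as count
FROM students
GROUP BY major

Result:
  Chemistry: 2
  Economics: 2
  English: 2
  History: 5
  Math: 2
  Psychology: 2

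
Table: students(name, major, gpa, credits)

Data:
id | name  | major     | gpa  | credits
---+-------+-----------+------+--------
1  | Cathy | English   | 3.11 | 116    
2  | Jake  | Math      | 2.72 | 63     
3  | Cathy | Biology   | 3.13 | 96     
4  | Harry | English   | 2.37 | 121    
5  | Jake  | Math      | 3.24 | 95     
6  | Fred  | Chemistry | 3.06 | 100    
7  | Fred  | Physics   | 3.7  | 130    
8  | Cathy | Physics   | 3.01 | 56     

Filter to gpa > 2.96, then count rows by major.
SELECT major, COUNT(*)
FROM students
WHERE gpa > 2.96
GROUP BY major

Note: WHERE filters rows before grouping.

Result:
  Biology: 1
  Chemistry: 1
  English: 1
  Math: 1
  Physics: 2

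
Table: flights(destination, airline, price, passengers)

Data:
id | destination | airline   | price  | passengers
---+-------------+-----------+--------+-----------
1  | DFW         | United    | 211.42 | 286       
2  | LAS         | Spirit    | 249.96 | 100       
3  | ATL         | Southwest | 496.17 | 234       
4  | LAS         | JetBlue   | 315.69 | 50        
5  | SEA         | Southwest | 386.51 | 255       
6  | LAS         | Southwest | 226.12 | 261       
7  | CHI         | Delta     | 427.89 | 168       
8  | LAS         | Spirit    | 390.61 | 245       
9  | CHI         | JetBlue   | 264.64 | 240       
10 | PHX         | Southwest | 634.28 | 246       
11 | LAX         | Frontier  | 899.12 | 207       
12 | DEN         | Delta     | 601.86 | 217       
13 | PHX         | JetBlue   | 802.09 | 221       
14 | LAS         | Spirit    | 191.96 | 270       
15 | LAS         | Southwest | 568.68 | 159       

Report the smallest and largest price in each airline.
SELECT airline, MIN(price), MAX(price)
FROM flights
GROUP BY airline

Result:
  Delta: min=427.89, max=601.86
  Frontier: min=899.12, max=899.12
  JetBlue: min=264.64, max=802.09
  Southwest: min=226.12, max=634.28
  Spirit: min=191.96, max=390.61
  United: min=211.42, max=211.42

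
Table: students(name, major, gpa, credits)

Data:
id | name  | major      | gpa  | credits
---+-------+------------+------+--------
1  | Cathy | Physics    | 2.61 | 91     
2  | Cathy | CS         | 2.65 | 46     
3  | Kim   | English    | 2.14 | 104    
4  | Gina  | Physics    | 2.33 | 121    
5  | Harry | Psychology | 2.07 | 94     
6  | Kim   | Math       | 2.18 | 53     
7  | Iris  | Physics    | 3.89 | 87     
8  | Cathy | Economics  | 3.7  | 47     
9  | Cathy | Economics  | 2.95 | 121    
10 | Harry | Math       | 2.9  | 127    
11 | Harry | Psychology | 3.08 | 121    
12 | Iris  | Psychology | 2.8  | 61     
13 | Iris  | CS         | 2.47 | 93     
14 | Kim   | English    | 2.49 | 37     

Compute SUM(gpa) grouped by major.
SELECT major, SUM(gpa) as result
FROM students
GROUP BY major

Result:
  CS: 5.12
  Economics: 6.65
  English: 4.63
  Math: 5.08
  Physics: 8.83
  Psychology: 7.95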